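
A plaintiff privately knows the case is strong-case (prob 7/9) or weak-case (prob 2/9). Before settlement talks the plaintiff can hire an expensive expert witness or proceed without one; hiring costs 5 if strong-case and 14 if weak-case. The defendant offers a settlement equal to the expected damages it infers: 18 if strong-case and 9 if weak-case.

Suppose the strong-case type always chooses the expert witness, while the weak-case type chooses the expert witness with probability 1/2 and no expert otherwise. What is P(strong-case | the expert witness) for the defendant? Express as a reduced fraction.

7/8

P(the expert witness) = (7/9)·1 + (2/9)·(1/2) = 8/9.
By Bayes' rule, P(strong-case | the expert witness) = (7/9) / (8/9) = 7/8.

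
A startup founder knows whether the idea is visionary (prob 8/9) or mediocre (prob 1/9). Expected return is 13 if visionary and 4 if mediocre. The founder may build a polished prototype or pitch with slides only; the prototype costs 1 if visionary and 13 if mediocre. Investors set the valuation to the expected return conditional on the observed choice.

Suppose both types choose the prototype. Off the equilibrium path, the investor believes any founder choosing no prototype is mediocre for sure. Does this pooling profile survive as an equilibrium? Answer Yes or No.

On path, the investor holds the prior and pays 8/9·13 + 1/9·4 = 12. Off path (no prototype), believing mediocre, it pays 4.
visionary: the prototype nets 12 − 1 = 11; no prototype nets 4. visionary stays.
mediocre: the prototype nets 12 − 13 = -1; no prototype nets 4. mediocre would deviate.
A type deviates, so pooling fails.

No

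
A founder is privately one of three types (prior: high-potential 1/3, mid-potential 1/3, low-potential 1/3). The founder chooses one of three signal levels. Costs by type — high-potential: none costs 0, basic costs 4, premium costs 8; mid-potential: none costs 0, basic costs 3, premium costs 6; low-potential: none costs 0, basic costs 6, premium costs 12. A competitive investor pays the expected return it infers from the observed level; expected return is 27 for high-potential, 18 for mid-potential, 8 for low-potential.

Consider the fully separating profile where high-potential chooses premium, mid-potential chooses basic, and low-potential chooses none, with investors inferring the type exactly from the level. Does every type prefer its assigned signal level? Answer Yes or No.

Separating valuations: premium → 27, basic → 18, none → 8.
high-potential (assigned premium): none: 8 − 0 = 8; basic: 18 − 4 = 14; premium: 27 − 8 = 19. high-potential stays.
mid-potential (assigned basic): none: 8 − 0 = 8; basic: 18 − 3 = 15; premium: 27 − 6 = 21. mid-potential prefers premium.
low-potential (assigned none): none: 8 − 0 = 8; basic: 18 − 6 = 12; premium: 27 − 12 = 15. low-potential prefers premium.
At least one type deviates; the separating profile fails.

No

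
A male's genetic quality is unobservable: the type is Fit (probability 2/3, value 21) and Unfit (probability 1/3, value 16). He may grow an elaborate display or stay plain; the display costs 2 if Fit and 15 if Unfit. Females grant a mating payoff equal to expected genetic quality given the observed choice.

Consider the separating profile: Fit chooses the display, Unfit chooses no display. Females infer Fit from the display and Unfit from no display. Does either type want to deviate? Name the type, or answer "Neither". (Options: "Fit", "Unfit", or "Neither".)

The display pays 21; no display pays 16.
Fit: assigned the display, nets 21 − 2 = 19; deviating to no display nets 16.
Unfit: assigned no display, nets 16; deviating to the display nets 21 − 15 = 6.
Both types strictly prefer their assigned action; no profitable deviation.

Neither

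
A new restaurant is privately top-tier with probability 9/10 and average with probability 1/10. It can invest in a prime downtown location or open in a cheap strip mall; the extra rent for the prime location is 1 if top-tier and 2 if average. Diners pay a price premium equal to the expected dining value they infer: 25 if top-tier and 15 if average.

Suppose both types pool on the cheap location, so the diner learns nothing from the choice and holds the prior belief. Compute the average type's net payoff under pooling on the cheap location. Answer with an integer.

Pooled price premium = 9/10·25 + 1/10·15 = 24.
average pays no cost for the cheap location, so net payoff = 24.

24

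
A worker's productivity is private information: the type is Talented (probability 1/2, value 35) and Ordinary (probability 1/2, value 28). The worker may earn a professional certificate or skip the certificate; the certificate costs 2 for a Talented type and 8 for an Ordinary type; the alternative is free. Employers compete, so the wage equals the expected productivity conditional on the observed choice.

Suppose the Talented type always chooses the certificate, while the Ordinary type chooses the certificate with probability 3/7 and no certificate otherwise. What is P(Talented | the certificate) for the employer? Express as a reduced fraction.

P(the certificate) = (1/2)·1 + (1/2)·(3/7) = 5/7.
By Bayes' rule, P(Talented | the certificate) = (1/2) / (5/7) = 7/10.

7/10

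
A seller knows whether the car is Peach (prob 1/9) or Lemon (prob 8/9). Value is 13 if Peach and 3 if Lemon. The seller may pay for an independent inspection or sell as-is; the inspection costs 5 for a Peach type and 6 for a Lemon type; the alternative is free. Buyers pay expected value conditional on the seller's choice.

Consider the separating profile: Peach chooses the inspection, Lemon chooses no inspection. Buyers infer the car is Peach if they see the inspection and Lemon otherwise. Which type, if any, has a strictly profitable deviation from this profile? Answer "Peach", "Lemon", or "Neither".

The inspection pays 13; no inspection pays 3.
Peach: assigned the inspection, nets 13 − 5 = 8; deviating to no inspection nets 3.
Lemon: assigned no inspection, nets 3; deviating to the inspection nets 13 − 6 = 7.
The Lemon type gains 4 by deviating.

Lemon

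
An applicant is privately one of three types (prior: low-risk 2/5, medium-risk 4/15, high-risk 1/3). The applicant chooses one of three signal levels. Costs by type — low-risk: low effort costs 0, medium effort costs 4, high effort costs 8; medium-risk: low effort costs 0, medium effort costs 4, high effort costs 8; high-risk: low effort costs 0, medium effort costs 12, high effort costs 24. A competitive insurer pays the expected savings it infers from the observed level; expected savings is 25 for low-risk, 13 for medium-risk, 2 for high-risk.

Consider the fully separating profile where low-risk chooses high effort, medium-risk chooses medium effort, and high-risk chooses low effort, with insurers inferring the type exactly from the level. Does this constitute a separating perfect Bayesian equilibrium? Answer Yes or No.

Separating rebates: high effort → 25, medium effort → 13, low effort → 2.
low-risk (assigned high effort): low effort: 2 − 0 = 2; medium effort: 13 − 4 = 9; high effort: 25 − 8 = 17. low-risk stays.
medium-risk (assigned medium effort): low effort: 2 − 0 = 2; medium effort: 13 − 4 = 9; high effort: 25 − 8 = 17. medium-risk prefers high effort.
high-risk (assigned low effort): low effort: 2 − 0 = 2; medium effort: 13 − 12 = 1; high effort: 25 − 24 = 1. high-risk stays.
At least one type deviates; the separating profile fails.

No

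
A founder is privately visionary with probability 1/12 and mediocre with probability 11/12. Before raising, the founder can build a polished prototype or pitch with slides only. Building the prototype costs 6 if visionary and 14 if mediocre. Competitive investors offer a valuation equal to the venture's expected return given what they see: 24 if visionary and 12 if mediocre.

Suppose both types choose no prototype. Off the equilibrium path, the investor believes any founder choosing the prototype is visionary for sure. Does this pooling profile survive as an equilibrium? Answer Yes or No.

No

On path, the investor holds the prior and pays 1/12·24 + 11/12·12 = 13. Off path (the prototype), believing visionary, it pays 24.
visionary: no prototype nets 13; the prototype nets 24 − 6 = 18. visionary would deviate.
mediocre: no prototype nets 13; the prototype nets 24 − 14 = 10. mediocre stays.
A type deviates, so pooling fails.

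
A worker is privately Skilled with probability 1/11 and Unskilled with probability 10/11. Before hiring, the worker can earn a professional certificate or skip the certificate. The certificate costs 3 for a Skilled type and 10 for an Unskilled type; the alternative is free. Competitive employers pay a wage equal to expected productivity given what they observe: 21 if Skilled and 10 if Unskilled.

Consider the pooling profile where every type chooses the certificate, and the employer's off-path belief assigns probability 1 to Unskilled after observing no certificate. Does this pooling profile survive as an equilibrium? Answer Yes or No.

On path, the employer holds the prior and pays 1/11·21 + 10/11·10 = 11. Off path (no certificate), believing Unskilled, it pays 10.
Skilled: the certificate nets 11 − 3 = 8; no certificate nets 10. Skilled would deviate.
Unskilled: the certificate nets 11 − 10 = 1; no certificate nets 10. Unskilled would deviate.
A type deviates, so pooling fails.

No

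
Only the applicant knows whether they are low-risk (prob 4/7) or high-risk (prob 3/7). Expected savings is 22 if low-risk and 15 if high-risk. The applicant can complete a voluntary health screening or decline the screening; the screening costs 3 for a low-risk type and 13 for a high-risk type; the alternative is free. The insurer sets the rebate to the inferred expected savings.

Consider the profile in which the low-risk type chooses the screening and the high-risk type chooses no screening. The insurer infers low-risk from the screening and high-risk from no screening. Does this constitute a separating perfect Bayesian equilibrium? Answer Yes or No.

Yes

Under these beliefs, the screening earns rebate 22 and no screening earns rebate 15.
low-risk: the screening nets 22 − 3 = 19; no screening nets 15. low-risk prefers the screening.
high-risk: the screening nets 22 − 13 = 9; no screening nets 15. high-risk prefers no screening.
Neither type deviates, so the separating profile is an equilibrium.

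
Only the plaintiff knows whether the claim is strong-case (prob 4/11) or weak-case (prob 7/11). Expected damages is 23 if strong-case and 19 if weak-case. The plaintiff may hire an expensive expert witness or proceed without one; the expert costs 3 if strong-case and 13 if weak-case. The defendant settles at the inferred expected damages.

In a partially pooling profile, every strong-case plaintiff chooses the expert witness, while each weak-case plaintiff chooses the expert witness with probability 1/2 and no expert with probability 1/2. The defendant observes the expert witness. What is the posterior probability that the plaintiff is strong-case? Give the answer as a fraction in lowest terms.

8/15

P(the expert witness) = (4/11)·1 + (7/11)·(1/2) = 15/22.
By Bayes' rule, P(strong-case | the expert witness) = (4/11) / (15/22) = 8/15.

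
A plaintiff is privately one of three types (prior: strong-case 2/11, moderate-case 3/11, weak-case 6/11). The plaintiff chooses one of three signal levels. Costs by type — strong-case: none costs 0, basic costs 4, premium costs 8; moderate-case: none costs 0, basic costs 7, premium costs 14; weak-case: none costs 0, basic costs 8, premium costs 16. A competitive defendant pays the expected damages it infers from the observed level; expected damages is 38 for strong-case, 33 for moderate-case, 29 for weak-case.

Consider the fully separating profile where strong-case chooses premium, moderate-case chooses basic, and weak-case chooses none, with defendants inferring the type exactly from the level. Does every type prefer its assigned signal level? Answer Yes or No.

No

Separating settlements: premium → 38, basic → 33, none → 29.
strong-case (assigned premium): none: 29 − 0 = 29; basic: 33 − 4 = 29; premium: 38 − 8 = 30. strong-case stays.
moderate-case (assigned basic): none: 29 − 0 = 29; basic: 33 − 7 = 26; premium: 38 − 14 = 24. moderate-case prefers none.
weak-case (assigned none): none: 29 − 0 = 29; basic: 33 − 8 = 25; premium: 38 − 16 = 22. weak-case stays.
At least one type deviates; the separating profile fails.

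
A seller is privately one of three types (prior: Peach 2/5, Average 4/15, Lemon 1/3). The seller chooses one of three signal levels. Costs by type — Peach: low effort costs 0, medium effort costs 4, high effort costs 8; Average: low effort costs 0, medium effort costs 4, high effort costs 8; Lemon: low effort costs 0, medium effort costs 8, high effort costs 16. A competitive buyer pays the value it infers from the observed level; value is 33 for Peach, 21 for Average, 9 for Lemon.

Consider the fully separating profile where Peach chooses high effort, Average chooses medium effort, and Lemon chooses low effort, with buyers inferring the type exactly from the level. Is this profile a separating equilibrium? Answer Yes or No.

Separating prices: high effort → 33, medium effort → 21, low effort → 9.
Peach (assigned high effort): low effort: 9 − 0 = 9; medium effort: 21 − 4 = 17; high effort: 33 − 8 = 25. Peach stays.
Average (assigned medium effort): low effort: 9 − 0 = 9; medium effort: 21 − 4 = 17; high effort: 33 − 8 = 25. Average prefers high effort.
Lemon (assigned low effort): low effort: 9 − 0 = 9; medium effort: 21 − 8 = 13; high effort: 33 − 16 = 17. Lemon prefers high effort.
At least one type deviates; the separating profile fails.

No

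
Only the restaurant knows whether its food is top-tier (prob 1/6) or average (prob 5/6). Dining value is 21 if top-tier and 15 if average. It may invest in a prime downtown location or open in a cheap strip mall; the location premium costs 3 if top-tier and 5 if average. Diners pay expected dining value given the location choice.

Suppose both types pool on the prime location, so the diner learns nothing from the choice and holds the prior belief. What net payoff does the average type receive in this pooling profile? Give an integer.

Pooled price premium = 1/6·21 + 5/6·15 = 16.
average pays cost 5 for the prime location, so net payoff = 16 − 5 = 11.

11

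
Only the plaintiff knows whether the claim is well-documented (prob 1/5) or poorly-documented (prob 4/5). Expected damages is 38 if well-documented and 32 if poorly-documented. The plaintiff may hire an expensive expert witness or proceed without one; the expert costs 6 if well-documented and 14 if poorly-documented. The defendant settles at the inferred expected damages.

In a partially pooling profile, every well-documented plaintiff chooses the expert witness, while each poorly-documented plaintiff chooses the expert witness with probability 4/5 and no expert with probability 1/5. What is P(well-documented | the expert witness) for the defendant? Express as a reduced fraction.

P(the expert witness) = (1/5)·1 + (4/5)·(4/5) = 21/25.
By Bayes' rule, P(well-documented | the expert witness) = (1/5) / (21/25) = 5/21.

5/21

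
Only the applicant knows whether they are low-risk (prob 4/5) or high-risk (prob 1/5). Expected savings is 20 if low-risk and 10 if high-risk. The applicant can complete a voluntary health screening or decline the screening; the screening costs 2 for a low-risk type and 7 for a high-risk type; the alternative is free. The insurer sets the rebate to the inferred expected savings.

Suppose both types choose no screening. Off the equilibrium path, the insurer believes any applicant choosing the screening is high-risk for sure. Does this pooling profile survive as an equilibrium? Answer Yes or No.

On path, the insurer holds the prior and pays 4/5·20 + 1/5·10 = 18. Off path (the screening), believing high-risk, it pays 10.
low-risk: no screening nets 18; the screening nets 10 − 2 = 8. low-risk stays.
high-risk: no screening nets 18; the screening nets 10 − 7 = 3. high-risk stays.
No type deviates, so pooling is sustained.

Yes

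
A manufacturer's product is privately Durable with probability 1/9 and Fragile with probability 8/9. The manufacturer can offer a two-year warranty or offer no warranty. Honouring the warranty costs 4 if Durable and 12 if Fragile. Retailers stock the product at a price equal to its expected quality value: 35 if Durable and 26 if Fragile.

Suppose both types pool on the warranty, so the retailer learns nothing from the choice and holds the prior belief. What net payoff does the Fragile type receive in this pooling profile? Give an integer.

Pooled price = 1/9·35 + 8/9·26 = 27.
Fragile pays cost 12 for the warranty, so net payoff = 27 − 12 = 15.

15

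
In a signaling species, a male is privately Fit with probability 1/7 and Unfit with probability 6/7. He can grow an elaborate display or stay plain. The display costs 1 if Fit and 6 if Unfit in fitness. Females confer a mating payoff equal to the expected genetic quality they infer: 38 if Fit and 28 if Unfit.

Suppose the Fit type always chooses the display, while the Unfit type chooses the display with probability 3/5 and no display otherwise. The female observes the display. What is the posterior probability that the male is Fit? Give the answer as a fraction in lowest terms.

5/23

P(the display) = (1/7)·1 + (6/7)·(3/5) = 23/35.
By Bayes' rule, P(Fit | the display) = (1/7) / (23/35) = 5/23.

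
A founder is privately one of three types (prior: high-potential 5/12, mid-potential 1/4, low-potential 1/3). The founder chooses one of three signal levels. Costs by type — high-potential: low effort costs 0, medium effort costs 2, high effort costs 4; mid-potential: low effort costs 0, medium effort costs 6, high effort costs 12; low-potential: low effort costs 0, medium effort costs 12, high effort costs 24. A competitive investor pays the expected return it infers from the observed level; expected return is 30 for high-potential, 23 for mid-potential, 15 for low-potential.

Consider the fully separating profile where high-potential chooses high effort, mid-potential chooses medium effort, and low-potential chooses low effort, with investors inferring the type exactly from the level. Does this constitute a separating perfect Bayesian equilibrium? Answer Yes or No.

No

Separating valuations: high effort → 30, medium effort → 23, low effort → 15.
high-potential (assigned high effort): low effort: 15 − 0 = 15; medium effort: 23 − 2 = 21; high effort: 30 − 4 = 26. high-potential stays.
mid-potential (assigned medium effort): low effort: 15 − 0 = 15; medium effort: 23 − 6 = 17; high effort: 30 − 12 = 18. mid-potential prefers high effort.
low-potential (assigned low effort): low effort: 15 − 0 = 15; medium effort: 23 − 12 = 11; high effort: 30 − 24 = 6. low-potential stays.
At least one type deviates; the separating profile fails.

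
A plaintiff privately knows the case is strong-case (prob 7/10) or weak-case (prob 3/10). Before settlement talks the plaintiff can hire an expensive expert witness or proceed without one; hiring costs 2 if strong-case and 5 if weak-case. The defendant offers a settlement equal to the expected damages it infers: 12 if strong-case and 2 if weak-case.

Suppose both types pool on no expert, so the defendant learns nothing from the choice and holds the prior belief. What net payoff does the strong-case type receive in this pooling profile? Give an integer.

Pooled settlement = 7/10·12 + 3/10·2 = 9.
strong-case pays no cost for no expert, so net payoff = 9.

9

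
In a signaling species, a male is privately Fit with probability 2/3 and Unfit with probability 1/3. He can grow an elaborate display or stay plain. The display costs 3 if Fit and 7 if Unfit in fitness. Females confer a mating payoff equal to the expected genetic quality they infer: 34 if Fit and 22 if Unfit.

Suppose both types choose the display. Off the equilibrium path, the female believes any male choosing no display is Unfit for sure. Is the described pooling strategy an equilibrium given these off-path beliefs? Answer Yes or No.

On path, the female holds the prior and pays 2/3·34 + 1/3·22 = 30. Off path (no display), believing Unfit, it pays 22.
Fit: the display nets 30 − 3 = 27; no display nets 22. Fit stays.
Unfit: the display nets 30 − 7 = 23; no display nets 22. Unfit stays.
No type deviates, so pooling is sustained.

Yes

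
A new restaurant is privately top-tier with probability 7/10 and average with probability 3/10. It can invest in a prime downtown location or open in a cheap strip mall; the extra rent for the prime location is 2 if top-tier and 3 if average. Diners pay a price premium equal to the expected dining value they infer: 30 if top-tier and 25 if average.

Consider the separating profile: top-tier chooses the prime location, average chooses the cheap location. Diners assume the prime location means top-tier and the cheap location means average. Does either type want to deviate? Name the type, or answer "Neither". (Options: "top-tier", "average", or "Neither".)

The prime location pays 30; the cheap location pays 25.
top-tier: assigned the prime location, nets 30 − 2 = 28; deviating to the cheap location nets 25.
average: assigned the cheap location, nets 25; deviating to the prime location nets 30 − 3 = 27.
The average type gains 2 by deviating.

average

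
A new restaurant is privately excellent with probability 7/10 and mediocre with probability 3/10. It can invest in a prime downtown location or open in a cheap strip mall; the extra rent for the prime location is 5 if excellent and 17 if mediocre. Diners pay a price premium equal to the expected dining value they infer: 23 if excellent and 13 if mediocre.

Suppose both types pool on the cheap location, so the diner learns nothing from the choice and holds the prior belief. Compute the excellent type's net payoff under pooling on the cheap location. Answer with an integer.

20

Pooled price premium = 7/10·23 + 3/10·13 = 20.
excellent pays no cost for the cheap location, so net payoff = 20.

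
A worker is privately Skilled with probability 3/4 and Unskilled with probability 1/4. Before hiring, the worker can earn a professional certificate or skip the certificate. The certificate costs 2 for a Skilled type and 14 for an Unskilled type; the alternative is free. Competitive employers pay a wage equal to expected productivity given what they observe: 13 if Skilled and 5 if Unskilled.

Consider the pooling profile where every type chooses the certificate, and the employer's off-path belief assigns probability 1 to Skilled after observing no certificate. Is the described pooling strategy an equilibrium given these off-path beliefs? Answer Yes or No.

No

On path, the employer holds the prior and pays 3/4·13 + 1/4·5 = 11. Off path (no certificate), believing Skilled, it pays 13.
Skilled: the certificate nets 11 − 2 = 9; no certificate nets 13. Skilled would deviate.
Unskilled: the certificate nets 11 − 14 = -3; no certificate nets 13. Unskilled would deviate.
A type deviates, so pooling fails.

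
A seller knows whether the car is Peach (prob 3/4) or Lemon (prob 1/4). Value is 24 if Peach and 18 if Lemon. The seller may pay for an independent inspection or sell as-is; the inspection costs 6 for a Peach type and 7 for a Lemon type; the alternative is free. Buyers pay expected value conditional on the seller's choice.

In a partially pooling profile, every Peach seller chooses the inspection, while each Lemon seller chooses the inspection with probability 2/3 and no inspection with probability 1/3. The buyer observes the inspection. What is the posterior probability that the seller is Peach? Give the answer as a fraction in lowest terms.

9/11

P(the inspection) = (3/4)·1 + (1/4)·(2/3) = 11/12.
By Bayes' rule, P(Peach | the inspection) = (3/4) / (11/12) = 9/11.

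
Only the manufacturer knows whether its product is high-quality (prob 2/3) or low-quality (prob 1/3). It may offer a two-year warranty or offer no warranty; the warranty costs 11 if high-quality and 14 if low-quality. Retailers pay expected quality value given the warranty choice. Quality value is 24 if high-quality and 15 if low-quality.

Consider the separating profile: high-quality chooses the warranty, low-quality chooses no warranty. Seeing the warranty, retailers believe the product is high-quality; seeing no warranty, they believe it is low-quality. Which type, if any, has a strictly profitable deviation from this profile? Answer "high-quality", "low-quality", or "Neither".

The warranty pays 24; no warranty pays 15.
high-quality: assigned the warranty, nets 24 − 11 = 13; deviating to no warranty nets 15.
low-quality: assigned no warranty, nets 15; deviating to the warranty nets 24 − 14 = 10.
The high-quality type gains 2 by deviating.

high-quality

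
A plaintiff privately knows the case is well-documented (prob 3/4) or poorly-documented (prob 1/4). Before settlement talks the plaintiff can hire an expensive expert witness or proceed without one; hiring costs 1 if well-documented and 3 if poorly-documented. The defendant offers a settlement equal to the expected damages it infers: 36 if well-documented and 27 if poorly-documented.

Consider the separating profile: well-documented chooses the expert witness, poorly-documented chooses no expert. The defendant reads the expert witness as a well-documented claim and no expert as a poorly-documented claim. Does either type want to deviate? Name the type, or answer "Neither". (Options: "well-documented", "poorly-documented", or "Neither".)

The expert witness pays 36; no expert pays 27.
well-documented: assigned the expert witness, nets 36 − 1 = 35; deviating to no expert nets 27.
poorly-documented: assigned no expert, nets 27; deviating to the expert witness nets 36 − 3 = 33.
The poorly-documented type gains 6 by deviating.

poorly-documented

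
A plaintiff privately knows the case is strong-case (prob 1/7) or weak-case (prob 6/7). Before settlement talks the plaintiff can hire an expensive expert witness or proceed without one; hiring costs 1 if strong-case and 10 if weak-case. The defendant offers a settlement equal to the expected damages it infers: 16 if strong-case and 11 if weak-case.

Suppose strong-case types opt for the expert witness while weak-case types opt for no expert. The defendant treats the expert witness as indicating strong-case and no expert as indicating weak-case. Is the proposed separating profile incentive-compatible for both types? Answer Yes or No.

Yes

Under these beliefs, the expert witness earns settlement 16 and no expert earns settlement 11.
strong-case: the expert witness nets 16 − 1 = 15; no expert nets 11. strong-case prefers the expert witness.
weak-case: the expert witness nets 16 − 10 = 6; no expert nets 11. weak-case prefers no expert.
Neither type deviates, so the separating profile is an equilibrium.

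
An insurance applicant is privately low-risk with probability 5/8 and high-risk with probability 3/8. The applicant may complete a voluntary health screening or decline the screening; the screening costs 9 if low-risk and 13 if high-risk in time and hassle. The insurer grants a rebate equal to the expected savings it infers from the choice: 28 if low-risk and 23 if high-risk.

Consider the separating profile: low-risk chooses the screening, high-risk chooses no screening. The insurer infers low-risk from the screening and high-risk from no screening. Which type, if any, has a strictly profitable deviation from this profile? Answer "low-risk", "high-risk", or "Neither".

low-risk

The screening pays 28; no screening pays 23.
low-risk: assigned the screening, nets 28 − 9 = 19; deviating to no screening nets 23.
high-risk: assigned no screening, nets 23; deviating to the screening nets 28 − 13 = 15.
The low-risk type gains 4 by deviating.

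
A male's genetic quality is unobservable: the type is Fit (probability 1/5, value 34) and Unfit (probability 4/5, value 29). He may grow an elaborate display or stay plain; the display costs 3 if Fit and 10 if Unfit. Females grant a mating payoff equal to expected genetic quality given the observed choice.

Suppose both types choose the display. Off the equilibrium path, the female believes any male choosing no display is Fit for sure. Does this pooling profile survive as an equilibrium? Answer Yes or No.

No

On path, the female holds the prior and pays 1/5·34 + 4/5·29 = 30. Off path (no display), believing Fit, it pays 34.
Fit: the display nets 30 − 3 = 27; no display nets 34. Fit would deviate.
Unfit: the display nets 30 − 10 = 20; no display nets 34. Unfit would deviate.
A type deviates, so pooling fails.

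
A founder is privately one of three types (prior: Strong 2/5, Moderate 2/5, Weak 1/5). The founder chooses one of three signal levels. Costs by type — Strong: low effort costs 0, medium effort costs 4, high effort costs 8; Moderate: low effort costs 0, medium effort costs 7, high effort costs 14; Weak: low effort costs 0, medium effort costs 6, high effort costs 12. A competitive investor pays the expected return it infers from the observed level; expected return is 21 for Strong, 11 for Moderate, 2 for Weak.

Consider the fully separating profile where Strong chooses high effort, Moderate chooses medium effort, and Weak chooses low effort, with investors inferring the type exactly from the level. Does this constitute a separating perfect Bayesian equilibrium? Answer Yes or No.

Separating valuations: high effort → 21, medium effort → 11, low effort → 2.
Strong (assigned high effort): low effort: 2 − 0 = 2; medium effort: 11 − 4 = 7; high effort: 21 − 8 = 13. Strong stays.
Moderate (assigned medium effort): low effort: 2 − 0 = 2; medium effort: 11 − 7 = 4; high effort: 21 − 14 = 7. Moderate prefers high effort.
Weak (assigned low effort): low effort: 2 − 0 = 2; medium effort: 11 − 6 = 5; high effort: 21 − 12 = 9. Weak prefers high effort.
At least one type deviates; the separating profile fails.

No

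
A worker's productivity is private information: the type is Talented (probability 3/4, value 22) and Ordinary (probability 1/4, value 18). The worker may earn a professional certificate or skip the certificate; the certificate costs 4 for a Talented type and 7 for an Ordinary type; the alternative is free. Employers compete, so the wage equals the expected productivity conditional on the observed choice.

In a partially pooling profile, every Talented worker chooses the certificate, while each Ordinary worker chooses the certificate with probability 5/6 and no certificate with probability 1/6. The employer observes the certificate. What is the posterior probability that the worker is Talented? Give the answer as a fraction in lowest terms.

P(the certificate) = (3/4)·1 + (1/4)·(5/6) = 23/24.
By Bayes' rule, P(Talented | the certificate) = (3/4) / (23/24) = 18/23.

18/23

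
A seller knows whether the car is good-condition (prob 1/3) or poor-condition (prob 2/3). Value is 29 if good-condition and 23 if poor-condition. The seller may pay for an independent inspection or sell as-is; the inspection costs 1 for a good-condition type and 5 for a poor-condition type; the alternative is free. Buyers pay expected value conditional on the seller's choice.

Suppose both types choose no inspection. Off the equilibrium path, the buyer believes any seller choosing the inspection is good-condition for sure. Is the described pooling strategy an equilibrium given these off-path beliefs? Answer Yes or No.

On path, the buyer holds the prior and pays 1/3·29 + 2/3·23 = 25. Off path (the inspection), believing good-condition, it pays 29.
good-condition: no inspection nets 25; the inspection nets 29 − 1 = 28. good-condition would deviate.
poor-condition: no inspection nets 25; the inspection nets 29 − 5 = 24. poor-condition stays.
A type deviates, so pooling fails.

No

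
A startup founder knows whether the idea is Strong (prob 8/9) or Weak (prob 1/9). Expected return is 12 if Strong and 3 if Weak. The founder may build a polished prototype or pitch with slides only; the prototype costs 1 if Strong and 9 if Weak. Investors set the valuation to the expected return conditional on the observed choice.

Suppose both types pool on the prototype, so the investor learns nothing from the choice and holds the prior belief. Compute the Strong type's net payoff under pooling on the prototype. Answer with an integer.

10

Pooled valuation = 8/9·12 + 1/9·3 = 11.
Strong pays cost 1 for the prototype, so net payoff = 11 − 1 = 10.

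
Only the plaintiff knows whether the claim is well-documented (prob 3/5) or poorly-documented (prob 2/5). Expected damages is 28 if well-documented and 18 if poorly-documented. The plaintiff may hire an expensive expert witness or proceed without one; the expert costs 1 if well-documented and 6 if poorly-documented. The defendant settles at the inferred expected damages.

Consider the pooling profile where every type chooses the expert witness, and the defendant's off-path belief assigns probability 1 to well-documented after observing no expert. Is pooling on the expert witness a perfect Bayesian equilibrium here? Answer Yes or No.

No

On path, the defendant holds the prior and pays 3/5·28 + 2/5·18 = 24. Off path (no expert), believing well-documented, it pays 28.
well-documented: the expert witness nets 24 − 1 = 23; no expert nets 28. well-documented would deviate.
poorly-documented: the expert witness nets 24 − 6 = 18; no expert nets 28. poorly-documented would deviate.
A type deviates, so pooling fails.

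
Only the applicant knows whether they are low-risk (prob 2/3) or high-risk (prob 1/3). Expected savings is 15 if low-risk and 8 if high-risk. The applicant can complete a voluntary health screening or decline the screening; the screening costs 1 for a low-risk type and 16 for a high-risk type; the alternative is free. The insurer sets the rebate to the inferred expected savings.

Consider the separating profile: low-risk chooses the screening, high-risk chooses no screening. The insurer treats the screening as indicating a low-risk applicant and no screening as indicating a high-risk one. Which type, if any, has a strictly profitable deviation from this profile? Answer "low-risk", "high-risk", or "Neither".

The screening pays 15; no screening pays 8.
low-risk: assigned the screening, nets 15 − 1 = 14; deviating to no screening nets 8.
high-risk: assigned no screening, nets 8; deviating to the screening nets 15 − 16 = -1.
Both types strictly prefer their assigned action; no profitable deviation.

Neither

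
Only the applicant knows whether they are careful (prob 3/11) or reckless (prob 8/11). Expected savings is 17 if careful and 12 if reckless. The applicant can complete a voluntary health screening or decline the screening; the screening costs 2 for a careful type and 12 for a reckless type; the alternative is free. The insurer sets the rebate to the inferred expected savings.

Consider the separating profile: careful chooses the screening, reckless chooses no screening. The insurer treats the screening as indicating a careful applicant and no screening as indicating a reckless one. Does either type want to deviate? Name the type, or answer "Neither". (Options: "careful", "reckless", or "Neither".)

The screening pays 17; no screening pays 12.
careful: assigned the screening, nets 17 − 2 = 15; deviating to no screening nets 12.
reckless: assigned no screening, nets 12; deviating to the screening nets 17 − 12 = 5.
Both types strictly prefer their assigned action; no profitable deviation.

Neither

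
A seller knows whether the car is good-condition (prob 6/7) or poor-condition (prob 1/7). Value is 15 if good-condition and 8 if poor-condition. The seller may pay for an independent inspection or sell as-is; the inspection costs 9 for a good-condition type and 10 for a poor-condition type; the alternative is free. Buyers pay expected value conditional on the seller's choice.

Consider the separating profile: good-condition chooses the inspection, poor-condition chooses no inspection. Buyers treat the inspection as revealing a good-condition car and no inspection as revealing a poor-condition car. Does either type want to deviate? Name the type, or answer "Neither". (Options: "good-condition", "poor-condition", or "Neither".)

good-condition

The inspection pays 15; no inspection pays 8.
good-condition: assigned the inspection, nets 15 − 9 = 6; deviating to no inspection nets 8.
poor-condition: assigned no inspection, nets 8; deviating to the inspection nets 15 − 10 = 5.
The good-condition type gains 2 by deviating.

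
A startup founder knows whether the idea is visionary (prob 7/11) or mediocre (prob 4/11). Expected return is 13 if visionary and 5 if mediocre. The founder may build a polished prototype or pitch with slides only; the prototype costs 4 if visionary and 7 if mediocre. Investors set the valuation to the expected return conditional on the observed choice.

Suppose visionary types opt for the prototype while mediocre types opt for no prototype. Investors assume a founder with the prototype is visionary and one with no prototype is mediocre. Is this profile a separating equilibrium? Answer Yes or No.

No

Under these beliefs, the prototype earns valuation 13 and no prototype earns valuation 5.
visionary: the prototype nets 13 − 4 = 9; no prototype nets 5. visionary prefers the prototype.
mediocre: the prototype nets 13 − 7 = 6; no prototype nets 5. mediocre would deviate to the prototype.
mediocre has a profitable deviation, so the profile is not an equilibrium.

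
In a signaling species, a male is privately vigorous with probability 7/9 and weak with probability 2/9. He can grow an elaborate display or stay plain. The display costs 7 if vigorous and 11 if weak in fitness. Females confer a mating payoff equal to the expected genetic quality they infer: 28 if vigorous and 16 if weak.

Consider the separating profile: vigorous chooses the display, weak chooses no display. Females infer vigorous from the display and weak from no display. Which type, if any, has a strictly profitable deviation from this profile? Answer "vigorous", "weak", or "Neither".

The display pays 28; no display pays 16.
vigorous: assigned the display, nets 28 − 7 = 21; deviating to no display nets 16.
weak: assigned no display, nets 16; deviating to the display nets 28 − 11 = 17.
The weak type gains 1 by deviating.

weak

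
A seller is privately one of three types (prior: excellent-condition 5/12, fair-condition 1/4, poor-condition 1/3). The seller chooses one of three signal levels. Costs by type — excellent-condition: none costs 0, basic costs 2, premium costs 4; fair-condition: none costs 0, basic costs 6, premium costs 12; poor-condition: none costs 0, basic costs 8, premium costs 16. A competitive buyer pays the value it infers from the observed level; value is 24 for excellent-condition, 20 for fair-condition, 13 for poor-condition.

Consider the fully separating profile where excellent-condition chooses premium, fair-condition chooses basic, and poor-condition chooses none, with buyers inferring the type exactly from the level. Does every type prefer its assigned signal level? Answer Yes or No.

Separating prices: premium → 24, basic → 20, none → 13.
excellent-condition (assigned premium): none: 13 − 0 = 13; basic: 20 − 2 = 18; premium: 24 − 4 = 20. excellent-condition stays.
fair-condition (assigned basic): none: 13 − 0 = 13; basic: 20 − 6 = 14; premium: 24 − 12 = 12. fair-condition stays.
poor-condition (assigned none): none: 13 − 0 = 13; basic: 20 − 8 = 12; premium: 24 − 16 = 8. poor-condition stays.
Every type prefers its assigned level; separation holds.

Yes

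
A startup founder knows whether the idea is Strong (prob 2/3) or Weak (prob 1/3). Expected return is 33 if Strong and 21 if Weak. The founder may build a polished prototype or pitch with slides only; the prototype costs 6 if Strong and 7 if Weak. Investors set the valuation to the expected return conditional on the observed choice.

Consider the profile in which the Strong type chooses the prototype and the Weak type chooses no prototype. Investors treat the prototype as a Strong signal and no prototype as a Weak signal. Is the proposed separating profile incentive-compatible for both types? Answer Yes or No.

Under these beliefs, the prototype earns valuation 33 and no prototype earns valuation 21.
Strong: the prototype nets 33 − 6 = 27; no prototype nets 21. Strong prefers the prototype.
Weak: the prototype nets 33 − 7 = 26; no prototype nets 21. Weak would deviate to the prototype.
Weak has a profitable deviation, so the profile is not an equilibrium.

No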